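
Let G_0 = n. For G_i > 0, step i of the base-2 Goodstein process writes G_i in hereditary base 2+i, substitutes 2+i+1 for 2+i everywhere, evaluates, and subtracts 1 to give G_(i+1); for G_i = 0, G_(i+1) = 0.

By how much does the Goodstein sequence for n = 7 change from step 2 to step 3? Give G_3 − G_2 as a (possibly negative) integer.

G_0 = 7. HB_2(7) = 2^2 + 2 + 1. Bump = 31. G_1 = 30.
G_1 = 30. HB_3(30) = 3^3 + 3. Bump = 260. G_2 = 259.
G_2 = 259. HB_4(259) = 4^4 + 3. Bump = 3128. G_3 = 3127.

2868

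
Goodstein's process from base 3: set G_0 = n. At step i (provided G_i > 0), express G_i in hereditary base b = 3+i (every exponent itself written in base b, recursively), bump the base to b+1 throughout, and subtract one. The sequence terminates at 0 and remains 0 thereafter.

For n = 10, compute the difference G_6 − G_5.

3

10 —HB3→ 3^2 + 1 —bump→ 4^2 + 1 = 17 —(−1)→ 16
16 —HB4→ 4^2 —bump→ 5^2 = 25 —(−1)→ 24
24 —HB5→ 4·5 + 4 —bump→ 4·6 + 4 = 28 —(−1)→ 27
27 —HB6→ 4·6 + 3 —bump→ 4·7 + 3 = 31 —(−1)→ 30
30 —HB7→ 4·7 + 2 —bump→ 4·8 + 2 = 34 —(−1)→ 33
33 —HB8→ 4·8 + 1 —bump→ 4·9 + 1 = 37 —(−1)→ 36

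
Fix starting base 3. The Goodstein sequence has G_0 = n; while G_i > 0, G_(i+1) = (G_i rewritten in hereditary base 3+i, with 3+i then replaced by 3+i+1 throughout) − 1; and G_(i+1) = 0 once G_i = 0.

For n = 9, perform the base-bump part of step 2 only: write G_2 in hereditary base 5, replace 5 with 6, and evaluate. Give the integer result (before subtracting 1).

20

(0) 9|_3 = 3^2 ↦ 4^2|_4 = 16 ⇒ 15
(1) 15|_4 = 3·4 + 3 ↦ 3·5 + 3|_5 = 18 ⇒ 17
(2) 17|_5 = 3·5 + 2 ↦ 3·6 + 2|_6 = 20 ⇒ 19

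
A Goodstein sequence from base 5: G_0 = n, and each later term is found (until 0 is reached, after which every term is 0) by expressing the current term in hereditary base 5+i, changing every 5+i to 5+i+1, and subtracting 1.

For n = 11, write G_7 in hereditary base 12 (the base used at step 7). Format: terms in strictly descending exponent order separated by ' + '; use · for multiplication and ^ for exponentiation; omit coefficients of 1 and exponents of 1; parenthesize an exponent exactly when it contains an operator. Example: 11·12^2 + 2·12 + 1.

12 + 1

11 —HB5→ 2·5 + 1 —bump→ 2·6 + 1 = 13 —(−1)→ 12
12 —HB6→ 2·6 —bump→ 2·7 = 14 —(−1)→ 13
13 —HB7→ 7 + 6 —bump→ 8 + 6 = 14 —(−1)→ 13
13 —HB8→ 8 + 5 —bump→ 9 + 5 = 14 —(−1)→ 13
13 —HB9→ 9 + 4 —bump→ 10 + 4 = 14 —(−1)→ 13
13 —HB10→ 10 + 3 —bump→ 11 + 3 = 14 —(−1)→ 13
13 —HB11→ 11 + 2 —bump→ 12 + 2 = 14 —(−1)→ 13
13 —HB12→ 12 + 1 —bump→ 13 + 1 = 14 —(−1)→ 13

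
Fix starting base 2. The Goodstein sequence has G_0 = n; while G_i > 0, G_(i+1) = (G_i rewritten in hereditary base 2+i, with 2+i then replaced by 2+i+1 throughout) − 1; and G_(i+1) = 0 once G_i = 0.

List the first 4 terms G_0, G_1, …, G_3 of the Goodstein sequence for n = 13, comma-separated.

13 —HB2→ 2^(2 + 1) + 2^2 + 1 —bump→ 3^(3 + 1) + 3^3 + 1 = 109 —(−1)→ 108
108 —HB3→ 3^(3 + 1) + 3^3 —bump→ 4^(4 + 1) + 4^4 = 1280 —(−1)→ 1279
1279 —HB4→ 4^(4 + 1) + 3·4^3 + 3·4^2 + 3·4 + 3 —bump→ 5^(5 + 1) + 3·5^3 + 3·5^2 + 3·5 + 3 = 16093 —(−1)→ 16092

13, 108, 1279, 16092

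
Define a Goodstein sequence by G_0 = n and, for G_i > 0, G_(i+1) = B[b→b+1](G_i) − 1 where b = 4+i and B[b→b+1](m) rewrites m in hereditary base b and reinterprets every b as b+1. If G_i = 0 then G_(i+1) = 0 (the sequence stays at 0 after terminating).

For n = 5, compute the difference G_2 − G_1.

step 0: 5 = 4 + 1; sub 5 for 4: 5 + 1; = 6; G_1 = 6−1 = 5
step 1: 5 = 5; sub 6 for 5: 6; = 6; G_2 = 6−1 = 5

0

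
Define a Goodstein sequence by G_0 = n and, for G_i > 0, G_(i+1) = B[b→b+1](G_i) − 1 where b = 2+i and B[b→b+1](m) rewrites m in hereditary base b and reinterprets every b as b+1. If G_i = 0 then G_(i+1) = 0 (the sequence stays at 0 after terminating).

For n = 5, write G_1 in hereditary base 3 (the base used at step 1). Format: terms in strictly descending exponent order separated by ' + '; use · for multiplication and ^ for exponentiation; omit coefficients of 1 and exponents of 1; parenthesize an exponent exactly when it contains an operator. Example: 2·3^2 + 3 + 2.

3^3

G_0 = 5. HB_2(5) = 2^2 + 1. Bump = 28. G_1 = 27.
G_1 = 27. HB_3(27) = 3^3. Bump = 256. G_2 = 255.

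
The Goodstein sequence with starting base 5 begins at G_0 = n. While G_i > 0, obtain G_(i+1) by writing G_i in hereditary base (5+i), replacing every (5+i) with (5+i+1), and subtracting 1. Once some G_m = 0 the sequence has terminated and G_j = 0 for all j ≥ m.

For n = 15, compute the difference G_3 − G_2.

G_0=15  [base 5] 3·5  →[5↦6]→  3·6 = 18  −1 ⇒ G_1=17
G_1=17  [base 6] 2·6 + 5  →[6↦7]→  2·7 + 5 = 19  −1 ⇒ G_2=18
G_2=18  [base 7] 2·7 + 4  →[7↦8]→  2·8 + 4 = 20  −1 ⇒ G_3=19

1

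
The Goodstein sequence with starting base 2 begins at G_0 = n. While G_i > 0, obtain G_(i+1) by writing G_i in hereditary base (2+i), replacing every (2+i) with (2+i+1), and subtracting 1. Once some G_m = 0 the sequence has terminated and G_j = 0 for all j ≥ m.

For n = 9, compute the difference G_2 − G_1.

942

(0) 9|_2 = 2^(2 + 1) + 1 ↦ 3^(3 + 1) + 1|_3 = 82 ⇒ 81
(1) 81|_3 = 3^(3 + 1) ↦ 4^(4 + 1)|_4 = 1024 ⇒ 1023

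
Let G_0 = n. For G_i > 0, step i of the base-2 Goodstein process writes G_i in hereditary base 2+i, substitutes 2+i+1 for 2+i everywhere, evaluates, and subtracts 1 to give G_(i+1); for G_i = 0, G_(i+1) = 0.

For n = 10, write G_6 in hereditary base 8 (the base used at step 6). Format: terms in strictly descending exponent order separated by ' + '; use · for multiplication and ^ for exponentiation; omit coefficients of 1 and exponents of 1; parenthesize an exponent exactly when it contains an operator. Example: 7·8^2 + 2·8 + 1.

G_0 = 10. HB_2(10) = 2^(2 + 1) + 2. Bump = 84. G_1 = 83.
G_1 = 83. HB_3(83) = 3^(3 + 1) + 2. Bump = 1026. G_2 = 1025.
G_2 = 1025. HB_4(1025) = 4^(4 + 1) + 1. Bump = 15626. G_3 = 15625.
G_3 = 15625. HB_5(15625) = 5^(5 + 1). Bump = 279936. G_4 = 279935.
G_4 = 279935. HB_6(279935) = 5·6^6 + 5·6^5 + 5·6^4 + 5·6^3 + 5·6^2 + 5·6 + 5. Bump = 4215755. G_5 = 4215754.
G_5 = 4215754. HB_7(4215754) = 5·7^7 + 5·7^5 + 5·7^4 + 5·7^3 + 5·7^2 + 5·7 + 4. Bump = 84073324. G_6 = 84073323.
G_6 = 84073323. HB_8(84073323) = 5·8^8 + 5·8^5 + 5·8^4 + 5·8^3 + 5·8^2 + 5·8 + 3. Bump = 1937434593. G_7 = 1937434592.

5·8^8 + 5·8^5 + 5·8^4 + 5·8^3 + 5·8^2 + 5·8 + 3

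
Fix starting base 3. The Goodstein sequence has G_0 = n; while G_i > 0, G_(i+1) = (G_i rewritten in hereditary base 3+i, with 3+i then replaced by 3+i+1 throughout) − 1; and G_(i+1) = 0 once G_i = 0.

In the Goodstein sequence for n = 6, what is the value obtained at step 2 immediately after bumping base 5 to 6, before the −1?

8

[0] 6 ≡ 2·3 (base 3). Lift 4: 8. −1: 7.
[1] 7 ≡ 4 + 3 (base 4). Lift 5: 8. −1: 7.
[2] 7 ≡ 5 + 2 (base 5). Lift 6: 8. −1: 7.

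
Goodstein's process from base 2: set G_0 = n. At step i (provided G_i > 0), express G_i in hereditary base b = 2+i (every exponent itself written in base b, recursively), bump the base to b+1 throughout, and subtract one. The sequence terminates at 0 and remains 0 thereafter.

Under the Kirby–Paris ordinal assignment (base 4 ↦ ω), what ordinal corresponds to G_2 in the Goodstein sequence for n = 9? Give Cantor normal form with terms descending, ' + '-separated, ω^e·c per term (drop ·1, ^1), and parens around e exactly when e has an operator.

base 2: 9 = 2^(2 + 1) + 1; at 3: 3^(3 + 1) + 1 = 82; next = 81
base 3: 81 = 3^(3 + 1); at 4: 4^(4 + 1) = 1024; next = 1023
base 4: 1023 = 3·4^4 + 3·4^3 + 3·4^2 + 3·4 + 3; at 5: 3·5^5 + 3·5^3 + 3·5^2 + 3·5 + 3 = 9843; next = 9842

ω^ω·3 + ω^3·3 + ω^2·3 + ω·3 + 3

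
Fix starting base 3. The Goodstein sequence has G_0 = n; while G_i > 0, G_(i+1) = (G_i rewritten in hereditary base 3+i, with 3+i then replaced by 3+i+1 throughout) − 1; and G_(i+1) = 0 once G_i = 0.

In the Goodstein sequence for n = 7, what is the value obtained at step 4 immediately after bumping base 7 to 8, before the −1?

7 —HB3→ 2·3 + 1 —bump→ 2·4 + 1 = 9 —(−1)→ 8
8 —HB4→ 2·4 —bump→ 2·5 = 10 —(−1)→ 9
9 —HB5→ 5 + 4 —bump→ 6 + 4 = 10 —(−1)→ 9
9 —HB6→ 6 + 3 —bump→ 7 + 3 = 10 —(−1)→ 9
9 —HB7→ 7 + 2 —bump→ 8 + 2 = 10 —(−1)→ 9

10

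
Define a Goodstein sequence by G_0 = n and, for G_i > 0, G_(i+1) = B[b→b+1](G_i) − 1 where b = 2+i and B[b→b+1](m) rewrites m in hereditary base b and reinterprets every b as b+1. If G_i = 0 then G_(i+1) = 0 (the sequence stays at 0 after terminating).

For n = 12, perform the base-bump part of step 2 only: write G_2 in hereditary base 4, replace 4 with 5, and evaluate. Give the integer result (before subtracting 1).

15686

(0) 12|_2 = 2^(2 + 1) + 2^2 ↦ 3^(3 + 1) + 3^3|_3 = 108 ⇒ 107
(1) 107|_3 = 3^(3 + 1) + 2·3^2 + 2·3 + 2 ↦ 4^(4 + 1) + 2·4^2 + 2·4 + 2|_4 = 1066 ⇒ 1065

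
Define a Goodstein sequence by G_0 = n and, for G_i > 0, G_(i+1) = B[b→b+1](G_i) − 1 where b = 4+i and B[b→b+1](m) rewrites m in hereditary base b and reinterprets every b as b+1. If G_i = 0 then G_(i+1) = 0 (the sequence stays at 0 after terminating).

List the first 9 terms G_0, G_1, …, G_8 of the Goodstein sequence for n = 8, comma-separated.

8, 9, 9, 9, 9, 9, 9, 8, 7

base 4: 8 = 2·4; at 5: 2·5 = 10; next = 9
base 5: 9 = 5 + 4; at 6: 6 + 4 = 10; next = 9
base 6: 9 = 6 + 3; at 7: 7 + 3 = 10; next = 9
base 7: 9 = 7 + 2; at 8: 8 + 2 = 10; next = 9
base 8: 9 = 8 + 1; at 9: 9 + 1 = 10; next = 9
base 9: 9 = 9; at 10: 10 = 10; next = 9
base 10: 9 = 9; at 11: 9 = 9; next = 8
base 11: 8 = 8; at 12: 8 = 8; next = 7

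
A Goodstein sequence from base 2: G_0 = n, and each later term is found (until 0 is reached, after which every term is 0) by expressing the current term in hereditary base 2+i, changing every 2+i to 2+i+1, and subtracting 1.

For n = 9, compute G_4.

[0] 9 ≡ 2^(2 + 1) + 1 (base 2). Lift 3: 82. −1: 81.
[1] 81 ≡ 3^(3 + 1) (base 3). Lift 4: 1024. −1: 1023.
[2] 1023 ≡ 3·4^4 + 3·4^3 + 3·4^2 + 3·4 + 3 (base 4). Lift 5: 9843. −1: 9842.
[3] 9842 ≡ 3·5^5 + 3·5^3 + 3·5^2 + 3·5 + 2 (base 5). Lift 6: 140744. −1: 140743.

140743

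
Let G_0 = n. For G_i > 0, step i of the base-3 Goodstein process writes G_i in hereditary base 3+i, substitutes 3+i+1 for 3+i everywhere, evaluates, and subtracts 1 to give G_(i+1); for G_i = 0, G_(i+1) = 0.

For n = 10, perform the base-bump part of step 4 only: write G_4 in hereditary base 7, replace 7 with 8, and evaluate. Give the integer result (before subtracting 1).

34

step 0: 10 = 3^2 + 1; sub 4 for 3: 4^2 + 1; = 17; G_1 = 17−1 = 16
step 1: 16 = 4^2; sub 5 for 4: 5^2; = 25; G_2 = 25−1 = 24
step 2: 24 = 4·5 + 4; sub 6 for 5: 4·6 + 4; = 28; G_3 = 28−1 = 27
step 3: 27 = 4·6 + 3; sub 7 for 6: 4·7 + 3; = 31; G_4 = 31−1 = 30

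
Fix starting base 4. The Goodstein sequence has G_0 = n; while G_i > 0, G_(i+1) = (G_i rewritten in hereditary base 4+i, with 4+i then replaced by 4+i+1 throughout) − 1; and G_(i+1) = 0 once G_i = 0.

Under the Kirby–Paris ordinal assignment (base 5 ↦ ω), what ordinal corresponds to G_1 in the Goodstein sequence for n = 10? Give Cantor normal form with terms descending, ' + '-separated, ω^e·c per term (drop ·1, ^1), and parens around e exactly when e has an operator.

(0) 10|_4 = 2·4 + 2 ↦ 2·5 + 2|_5 = 12 ⇒ 11
(1) 11|_5 = 2·5 + 1 ↦ 2·6 + 1|_6 = 13 ⇒ 12

ω·2 + 1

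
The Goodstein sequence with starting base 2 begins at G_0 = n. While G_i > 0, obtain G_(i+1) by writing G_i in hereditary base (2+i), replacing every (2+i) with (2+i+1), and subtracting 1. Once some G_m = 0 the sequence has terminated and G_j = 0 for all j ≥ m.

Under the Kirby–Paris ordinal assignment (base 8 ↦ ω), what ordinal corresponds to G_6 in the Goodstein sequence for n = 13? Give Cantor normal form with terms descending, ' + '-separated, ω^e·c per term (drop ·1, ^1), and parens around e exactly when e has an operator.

step 0: 13 = 2^(2 + 1) + 2^2 + 1; sub 3 for 2: 3^(3 + 1) + 3^3 + 1; = 109; G_1 = 109−1 = 108
step 1: 108 = 3^(3 + 1) + 3^3; sub 4 for 3: 4^(4 + 1) + 4^4; = 1280; G_2 = 1280−1 = 1279
step 2: 1279 = 4^(4 + 1) + 3·4^3 + 3·4^2 + 3·4 + 3; sub 5 for 4: 5^(5 + 1) + 3·5^3 + 3·5^2 + 3·5 + 3; = 16093; G_3 = 16093−1 = 16092
step 3: 16092 = 5^(5 + 1) + 3·5^3 + 3·5^2 + 3·5 + 2; sub 6 for 5: 6^(6 + 1) + 3·6^3 + 3·6^2 + 3·6 + 2; = 280712; G_4 = 280712−1 = 280711
step 4: 280711 = 6^(6 + 1) + 3·6^3 + 3·6^2 + 3·6 + 1; sub 7 for 6: 7^(7 + 1) + 3·7^3 + 3·7^2 + 3·7 + 1; = 5765999; G_5 = 5765999−1 = 5765998
step 5: 5765998 = 7^(7 + 1) + 3·7^3 + 3·7^2 + 3·7; sub 8 for 7: 8^(8 + 1) + 3·8^3 + 3·8^2 + 3·8; = 134219480; G_6 = 134219480−1 = 134219479
step 6: 134219479 = 8^(8 + 1) + 3·8^3 + 3·8^2 + 2·8 + 7; sub 9 for 8: 9^(9 + 1) + 3·9^3 + 3·9^2 + 2·9 + 7; = 3486786856; G_7 = 3486786856−1 = 3486786855

ω^(ω + 1) + ω^3·3 + ω^2·3 + ω·2 + 7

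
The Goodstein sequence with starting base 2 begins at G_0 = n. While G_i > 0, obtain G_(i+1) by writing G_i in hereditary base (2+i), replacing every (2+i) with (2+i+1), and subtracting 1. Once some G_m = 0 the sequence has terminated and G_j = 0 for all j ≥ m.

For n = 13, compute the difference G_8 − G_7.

96513216470

i=0: 13 = 2^(2 + 1) + 2^2 + 1 (b=2); 2→3: 3^(3 + 1) + 3^3 + 1 = 109; 109−1 = 108
i=1: 108 = 3^(3 + 1) + 3^3 (b=3); 3→4: 4^(4 + 1) + 4^4 = 1280; 1280−1 = 1279
i=2: 1279 = 4^(4 + 1) + 3·4^3 + 3·4^2 + 3·4 + 3 (b=4); 4→5: 5^(5 + 1) + 3·5^3 + 3·5^2 + 3·5 + 3 = 16093; 16093−1 = 16092
i=3: 16092 = 5^(5 + 1) + 3·5^3 + 3·5^2 + 3·5 + 2 (b=5); 5→6: 6^(6 + 1) + 3·6^3 + 3·6^2 + 3·6 + 2 = 280712; 280712−1 = 280711
i=4: 280711 = 6^(6 + 1) + 3·6^3 + 3·6^2 + 3·6 + 1 (b=6); 6→7: 7^(7 + 1) + 3·7^3 + 3·7^2 + 3·7 + 1 = 5765999; 5765999−1 = 5765998
i=5: 5765998 = 7^(7 + 1) + 3·7^3 + 3·7^2 + 3·7 (b=7); 7→8: 8^(8 + 1) + 3·8^3 + 3·8^2 + 3·8 = 134219480; 134219480−1 = 134219479
i=6: 134219479 = 8^(8 + 1) + 3·8^3 + 3·8^2 + 2·8 + 7 (b=8); 8→9: 9^(9 + 1) + 3·9^3 + 3·9^2 + 2·9 + 7 = 3486786856; 3486786856−1 = 3486786855
i=7: 3486786855 = 9^(9 + 1) + 3·9^3 + 3·9^2 + 2·9 + 6 (b=9); 9→10: 10^(10 + 1) + 3·10^3 + 3·10^2 + 2·10 + 6 = 100000003326; 100000003326−1 = 100000003325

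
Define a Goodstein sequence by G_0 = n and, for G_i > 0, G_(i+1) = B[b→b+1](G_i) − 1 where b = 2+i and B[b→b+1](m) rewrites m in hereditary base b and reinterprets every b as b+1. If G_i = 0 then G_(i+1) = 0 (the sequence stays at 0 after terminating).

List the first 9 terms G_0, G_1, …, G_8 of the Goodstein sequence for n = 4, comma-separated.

4, 26, 41, 60, 83, 109, 139, 173, 211

i=0: 4 = 2^2 (b=2); 2→3: 3^3 = 27; 27−1 = 26
i=1: 26 = 2·3^2 + 2·3 + 2 (b=3); 3→4: 2·4^2 + 2·4 + 2 = 42; 42−1 = 41
i=2: 41 = 2·4^2 + 2·4 + 1 (b=4); 4→5: 2·5^2 + 2·5 + 1 = 61; 61−1 = 60
i=3: 60 = 2·5^2 + 2·5 (b=5); 5→6: 2·6^2 + 2·6 = 84; 84−1 = 83
i=4: 83 = 2·6^2 + 6 + 5 (b=6); 6→7: 2·7^2 + 7 + 5 = 110; 110−1 = 109
i=5: 109 = 2·7^2 + 7 + 4 (b=7); 7→8: 2·8^2 + 8 + 4 = 140; 140−1 = 139
i=6: 139 = 2·8^2 + 8 + 3 (b=8); 8→9: 2·9^2 + 9 + 3 = 174; 174−1 = 173
i=7: 173 = 2·9^2 + 9 + 2 (b=9); 9→10: 2·10^2 + 10 + 2 = 212; 212−1 = 211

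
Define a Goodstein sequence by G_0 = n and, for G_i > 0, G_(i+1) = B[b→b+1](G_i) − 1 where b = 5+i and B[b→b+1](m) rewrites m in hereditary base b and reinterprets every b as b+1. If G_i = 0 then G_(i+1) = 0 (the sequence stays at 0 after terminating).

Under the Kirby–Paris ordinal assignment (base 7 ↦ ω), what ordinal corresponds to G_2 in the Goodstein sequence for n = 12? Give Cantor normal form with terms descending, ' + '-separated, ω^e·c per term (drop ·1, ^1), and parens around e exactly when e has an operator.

ω·2

G_0 = 12. HB_5(12) = 2·5 + 2. Bump = 14. G_1 = 13.
G_1 = 13. HB_6(13) = 2·6 + 1. Bump = 15. G_2 = 14.
G_2 = 14. HB_7(14) = 2·7. Bump = 16. G_3 = 15.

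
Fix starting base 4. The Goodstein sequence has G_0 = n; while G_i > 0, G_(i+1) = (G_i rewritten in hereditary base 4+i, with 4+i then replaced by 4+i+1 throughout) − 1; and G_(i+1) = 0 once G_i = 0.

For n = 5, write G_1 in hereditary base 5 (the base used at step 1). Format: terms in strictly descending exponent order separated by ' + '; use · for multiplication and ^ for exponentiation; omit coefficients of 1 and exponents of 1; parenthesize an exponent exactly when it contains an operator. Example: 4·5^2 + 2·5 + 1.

(0) 5|_4 = 4 + 1 ↦ 5 + 1|_5 = 6 ⇒ 5
(1) 5|_5 = 5 ↦ 6|_6 = 6 ⇒ 5

5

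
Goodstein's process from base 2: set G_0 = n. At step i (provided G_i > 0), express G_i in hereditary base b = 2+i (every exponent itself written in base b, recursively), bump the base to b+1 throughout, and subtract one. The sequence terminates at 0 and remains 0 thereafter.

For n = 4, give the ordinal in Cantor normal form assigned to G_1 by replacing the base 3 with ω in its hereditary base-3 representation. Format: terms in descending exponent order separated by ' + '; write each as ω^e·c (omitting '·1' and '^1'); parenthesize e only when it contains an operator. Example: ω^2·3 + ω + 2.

ω^2·2 + ω·2 + 2

G_0 = 4. HB_2(4) = 2^2. Bump = 27. G_1 = 26.
G_1 = 26. HB_3(26) = 2·3^2 + 2·3 + 2. Bump = 42. G_2 = 41.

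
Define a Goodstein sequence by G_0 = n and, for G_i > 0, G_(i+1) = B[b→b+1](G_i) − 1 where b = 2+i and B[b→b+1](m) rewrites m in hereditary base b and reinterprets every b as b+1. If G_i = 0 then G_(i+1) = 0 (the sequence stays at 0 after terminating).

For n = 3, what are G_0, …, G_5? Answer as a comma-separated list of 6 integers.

[0] 3 ≡ 2 + 1 (base 2). Lift 3: 4. −1: 3.
[1] 3 ≡ 3 (base 3). Lift 4: 4. −1: 3.
[2] 3 ≡ 3 (base 4). Lift 5: 3. −1: 2.
[3] 2 ≡ 2 (base 5). Lift 6: 2. −1: 1.
[4] 1 ≡ 1 (base 6). Lift 7: 1. −1: 0.

3, 3, 3, 2, 1, 0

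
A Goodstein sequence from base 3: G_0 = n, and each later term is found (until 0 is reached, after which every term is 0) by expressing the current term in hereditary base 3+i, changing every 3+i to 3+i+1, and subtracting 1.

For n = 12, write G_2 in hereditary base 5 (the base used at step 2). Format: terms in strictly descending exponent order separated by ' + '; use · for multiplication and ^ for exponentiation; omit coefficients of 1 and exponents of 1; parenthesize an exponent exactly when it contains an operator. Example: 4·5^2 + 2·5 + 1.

5^2 + 2

G_0=12  [base 3] 3^2 + 3  →[3↦4]→  4^2 + 4 = 20  −1 ⇒ G_1=19
G_1=19  [base 4] 4^2 + 3  →[4↦5]→  5^2 + 3 = 28  −1 ⇒ G_2=27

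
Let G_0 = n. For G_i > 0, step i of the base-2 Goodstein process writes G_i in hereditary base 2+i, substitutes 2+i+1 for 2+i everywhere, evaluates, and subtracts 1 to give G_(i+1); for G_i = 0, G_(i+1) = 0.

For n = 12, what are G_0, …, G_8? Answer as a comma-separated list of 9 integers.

12, 107, 1065, 15685, 280019, 5764910, 134217867, 3486784574, 100000000211

[0] 12 ≡ 2^(2 + 1) + 2^2 (base 2). Lift 3: 108. −1: 107.
[1] 107 ≡ 3^(3 + 1) + 2·3^2 + 2·3 + 2 (base 3). Lift 4: 1066. −1: 1065.
[2] 1065 ≡ 4^(4 + 1) + 2·4^2 + 2·4 + 1 (base 4). Lift 5: 15686. −1: 15685.
[3] 15685 ≡ 5^(5 + 1) + 2·5^2 + 2·5 (base 5). Lift 6: 280020. −1: 280019.
[4] 280019 ≡ 6^(6 + 1) + 2·6^2 + 6 + 5 (base 6). Lift 7: 5764911. −1: 5764910.
[5] 5764910 ≡ 7^(7 + 1) + 2·7^2 + 7 + 4 (base 7). Lift 8: 134217868. −1: 134217867.
[6] 134217867 ≡ 8^(8 + 1) + 2·8^2 + 8 + 3 (base 8). Lift 9: 3486784575. −1: 3486784574.
[7] 3486784574 ≡ 9^(9 + 1) + 2·9^2 + 9 + 2 (base 9). Lift 10: 100000000212. −1: 100000000211.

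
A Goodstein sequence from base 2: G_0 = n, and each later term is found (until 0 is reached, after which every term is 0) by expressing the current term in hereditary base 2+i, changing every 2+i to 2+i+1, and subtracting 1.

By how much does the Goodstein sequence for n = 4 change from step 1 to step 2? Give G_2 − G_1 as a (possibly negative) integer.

15

(0) 4|_2 = 2^2 ↦ 3^3|_3 = 27 ⇒ 26
(1) 26|_3 = 2·3^2 + 2·3 + 2 ↦ 2·4^2 + 2·4 + 2|_4 = 42 ⇒ 41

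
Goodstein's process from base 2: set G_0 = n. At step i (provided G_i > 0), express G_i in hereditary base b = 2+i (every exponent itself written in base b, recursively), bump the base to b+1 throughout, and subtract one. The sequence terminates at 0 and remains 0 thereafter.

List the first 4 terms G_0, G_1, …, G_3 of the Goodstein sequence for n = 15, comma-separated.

15, 111, 1283, 18752

i=0: 15 = 2^(2 + 1) + 2^2 + 2 + 1 (b=2); 2→3: 3^(3 + 1) + 3^3 + 3 + 1 = 112; 112−1 = 111
i=1: 111 = 3^(3 + 1) + 3^3 + 3 (b=3); 3→4: 4^(4 + 1) + 4^4 + 4 = 1284; 1284−1 = 1283
i=2: 1283 = 4^(4 + 1) + 4^4 + 3 (b=4); 4→5: 5^(5 + 1) + 5^5 + 3 = 18753; 18753−1 = 18752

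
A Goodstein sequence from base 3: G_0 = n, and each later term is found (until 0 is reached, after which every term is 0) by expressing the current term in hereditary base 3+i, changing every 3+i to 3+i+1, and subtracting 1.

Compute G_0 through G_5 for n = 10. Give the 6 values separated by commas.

base 3: 10 = 3^2 + 1; at 4: 4^2 + 1 = 17; next = 16
base 4: 16 = 4^2; at 5: 5^2 = 25; next = 24
base 5: 24 = 4·5 + 4; at 6: 4·6 + 4 = 28; next = 27
base 6: 27 = 4·6 + 3; at 7: 4·7 + 3 = 31; next = 30
base 7: 30 = 4·7 + 2; at 8: 4·8 + 2 = 34; next = 33

10, 16, 24, 27, 30, 33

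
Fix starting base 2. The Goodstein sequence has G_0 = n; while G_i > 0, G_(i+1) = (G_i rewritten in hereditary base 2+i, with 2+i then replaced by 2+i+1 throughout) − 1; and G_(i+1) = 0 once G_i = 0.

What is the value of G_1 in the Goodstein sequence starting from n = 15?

111

15 —HB2→ 2^(2 + 1) + 2^2 + 2 + 1 —bump→ 3^(3 + 1) + 3^3 + 3 + 1 = 112 —(−1)→ 111
111 —HB3→ 3^(3 + 1) + 3^3 + 3 —bump→ 4^(4 + 1) + 4^4 + 4 = 1284 —(−1)→ 1283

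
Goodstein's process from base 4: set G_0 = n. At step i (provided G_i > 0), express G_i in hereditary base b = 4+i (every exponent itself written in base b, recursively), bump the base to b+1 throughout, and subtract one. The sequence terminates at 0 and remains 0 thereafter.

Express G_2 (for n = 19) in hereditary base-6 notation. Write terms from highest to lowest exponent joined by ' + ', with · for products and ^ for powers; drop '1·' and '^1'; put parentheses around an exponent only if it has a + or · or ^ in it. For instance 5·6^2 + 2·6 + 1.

6^2 + 1

[0] 19 ≡ 4^2 + 3 (base 4). Lift 5: 28. −1: 27.
[1] 27 ≡ 5^2 + 2 (base 5). Lift 6: 38. −1: 37.
[2] 37 ≡ 6^2 + 1 (base 6). Lift 7: 50. −1: 49.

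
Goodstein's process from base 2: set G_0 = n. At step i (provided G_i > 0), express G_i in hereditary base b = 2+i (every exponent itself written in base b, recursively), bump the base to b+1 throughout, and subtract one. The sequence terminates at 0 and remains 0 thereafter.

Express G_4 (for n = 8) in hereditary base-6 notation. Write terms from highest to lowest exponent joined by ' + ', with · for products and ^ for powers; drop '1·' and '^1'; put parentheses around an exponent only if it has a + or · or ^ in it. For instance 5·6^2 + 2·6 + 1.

2·6^6 + 2·6^2 + 6 + 5

(0) 8|_2 = 2^(2 + 1) ↦ 3^(3 + 1)|_3 = 81 ⇒ 80
(1) 80|_3 = 2·3^3 + 2·3^2 + 2·3 + 2 ↦ 2·4^4 + 2·4^2 + 2·4 + 2|_4 = 554 ⇒ 553
(2) 553|_4 = 2·4^4 + 2·4^2 + 2·4 + 1 ↦ 2·5^5 + 2·5^2 + 2·5 + 1|_5 = 6311 ⇒ 6310
(3) 6310|_5 = 2·5^5 + 2·5^2 + 2·5 ↦ 2·6^6 + 2·6^2 + 2·6|_6 = 93396 ⇒ 93395
(4) 93395|_6 = 2·6^6 + 2·6^2 + 6 + 5 ↦ 2·7^7 + 2·7^2 + 7 + 5|_7 = 1647196 ⇒ 1647195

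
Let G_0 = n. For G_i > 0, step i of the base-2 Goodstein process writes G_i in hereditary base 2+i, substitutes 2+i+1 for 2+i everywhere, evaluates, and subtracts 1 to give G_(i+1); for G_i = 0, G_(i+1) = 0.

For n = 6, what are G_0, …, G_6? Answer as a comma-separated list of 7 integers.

6, 29, 257, 3125, 46655, 98039, 187243

6 —HB2→ 2^2 + 2 —bump→ 3^3 + 3 = 30 —(−1)→ 29
29 —HB3→ 3^3 + 2 —bump→ 4^4 + 2 = 258 —(−1)→ 257
257 —HB4→ 4^4 + 1 —bump→ 5^5 + 1 = 3126 —(−1)→ 3125
3125 —HB5→ 5^5 —bump→ 6^6 = 46656 —(−1)→ 46655
46655 —HB6→ 5·6^5 + 5·6^4 + 5·6^3 + 5·6^2 + 5·6 + 5 —bump→ 5·7^5 + 5·7^4 + 5·7^3 + 5·7^2 + 5·7 + 5 = 98040 —(−1)→ 98039
98039 —HB7→ 5·7^5 + 5·7^4 + 5·7^3 + 5·7^2 + 5·7 + 4 —bump→ 5·8^5 + 5·8^4 + 5·8^3 + 5·8^2 + 5·8 + 4 = 187244 —(−1)→ 187243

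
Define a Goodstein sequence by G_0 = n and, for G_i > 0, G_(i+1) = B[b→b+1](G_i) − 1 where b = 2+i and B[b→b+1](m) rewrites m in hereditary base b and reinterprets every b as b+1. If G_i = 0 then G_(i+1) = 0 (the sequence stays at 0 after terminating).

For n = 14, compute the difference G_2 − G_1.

1171

G_0 = 14. HB_2(14) = 2^(2 + 1) + 2^2 + 2. Bump = 111. G_1 = 110.
G_1 = 110. HB_3(110) = 3^(3 + 1) + 3^3 + 2. Bump = 1282. G_2 = 1281.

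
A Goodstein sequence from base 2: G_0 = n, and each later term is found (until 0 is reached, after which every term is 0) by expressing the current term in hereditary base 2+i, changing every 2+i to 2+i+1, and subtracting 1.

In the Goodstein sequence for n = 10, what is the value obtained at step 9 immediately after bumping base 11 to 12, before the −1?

44580503598540

i=0: 10 = 2^(2 + 1) + 2 (b=2); 2→3: 3^(3 + 1) + 3 = 84; 84−1 = 83
i=1: 83 = 3^(3 + 1) + 2 (b=3); 3→4: 4^(4 + 1) + 2 = 1026; 1026−1 = 1025
i=2: 1025 = 4^(4 + 1) + 1 (b=4); 4→5: 5^(5 + 1) + 1 = 15626; 15626−1 = 15625
i=3: 15625 = 5^(5 + 1) (b=5); 5→6: 6^(6 + 1) = 279936; 279936−1 = 279935
i=4: 279935 = 5·6^6 + 5·6^5 + 5·6^4 + 5·6^3 + 5·6^2 + 5·6 + 5 (b=6); 6→7: 5·7^7 + 5·7^5 + 5·7^4 + 5·7^3 + 5·7^2 + 5·7 + 5 = 4215755; 4215755−1 = 4215754
i=5: 4215754 = 5·7^7 + 5·7^5 + 5·7^4 + 5·7^3 + 5·7^2 + 5·7 + 4 (b=7); 7→8: 5·8^8 + 5·8^5 + 5·8^4 + 5·8^3 + 5·8^2 + 5·8 + 4 = 84073324; 84073324−1 = 84073323
i=6: 84073323 = 5·8^8 + 5·8^5 + 5·8^4 + 5·8^3 + 5·8^2 + 5·8 + 3 (b=8); 8→9: 5·9^9 + 5·9^5 + 5·9^4 + 5·9^3 + 5·9^2 + 5·9 + 3 = 1937434593; 1937434593−1 = 1937434592
i=7: 1937434592 = 5·9^9 + 5·9^5 + 5·9^4 + 5·9^3 + 5·9^2 + 5·9 + 2 (b=9); 9→10: 5·10^10 + 5·10^5 + 5·10^4 + 5·10^3 + 5·10^2 + 5·10 + 2 = 50000555552; 50000555552−1 = 50000555551
i=8: 50000555551 = 5·10^10 + 5·10^5 + 5·10^4 + 5·10^3 + 5·10^2 + 5·10 + 1 (b=10); 10→11: 5·11^11 + 5·11^5 + 5·11^4 + 5·11^3 + 5·11^2 + 5·11 + 1 = 1426559238831; 1426559238831−1 = 1426559238830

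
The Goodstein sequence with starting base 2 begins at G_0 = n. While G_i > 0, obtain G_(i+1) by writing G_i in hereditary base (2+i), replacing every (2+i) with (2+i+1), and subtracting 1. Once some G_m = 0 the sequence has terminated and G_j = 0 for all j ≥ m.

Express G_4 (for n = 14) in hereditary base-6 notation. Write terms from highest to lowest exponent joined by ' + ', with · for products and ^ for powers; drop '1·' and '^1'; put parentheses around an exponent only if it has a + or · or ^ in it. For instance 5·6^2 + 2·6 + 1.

i=0: 14 = 2^(2 + 1) + 2^2 + 2 (b=2); 2→3: 3^(3 + 1) + 3^3 + 3 = 111; 111−1 = 110
i=1: 110 = 3^(3 + 1) + 3^3 + 2 (b=3); 3→4: 4^(4 + 1) + 4^4 + 2 = 1282; 1282−1 = 1281
i=2: 1281 = 4^(4 + 1) + 4^4 + 1 (b=4); 4→5: 5^(5 + 1) + 5^5 + 1 = 18751; 18751−1 = 18750
i=3: 18750 = 5^(5 + 1) + 5^5 (b=5); 5→6: 6^(6 + 1) + 6^6 = 326592; 326592−1 = 326591

6^(6 + 1) + 5·6^5 + 5·6^4 + 5·6^3 + 5·6^2 + 5·6 + 5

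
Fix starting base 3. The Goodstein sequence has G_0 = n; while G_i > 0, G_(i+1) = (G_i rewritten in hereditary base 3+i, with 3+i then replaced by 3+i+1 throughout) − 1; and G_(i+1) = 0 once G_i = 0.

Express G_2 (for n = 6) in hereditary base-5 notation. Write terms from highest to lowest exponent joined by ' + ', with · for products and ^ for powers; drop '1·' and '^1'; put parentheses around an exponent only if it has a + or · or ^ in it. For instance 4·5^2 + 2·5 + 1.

G_0 = 6. HB_3(6) = 2·3. Bump = 8. G_1 = 7.
G_1 = 7. HB_4(7) = 4 + 3. Bump = 8. G_2 = 7.
G_2 = 7. HB_5(7) = 5 + 2. Bump = 8. G_3 = 7.

5 + 2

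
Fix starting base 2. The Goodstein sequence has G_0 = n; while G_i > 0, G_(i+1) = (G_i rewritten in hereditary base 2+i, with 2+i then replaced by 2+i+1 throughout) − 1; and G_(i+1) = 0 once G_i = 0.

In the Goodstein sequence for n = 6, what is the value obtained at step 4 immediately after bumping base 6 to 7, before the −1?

i=0: 6 = 2^2 + 2 (b=2); 2→3: 3^3 + 3 = 30; 30−1 = 29
i=1: 29 = 3^3 + 2 (b=3); 3→4: 4^4 + 2 = 258; 258−1 = 257
i=2: 257 = 4^4 + 1 (b=4); 4→5: 5^5 + 1 = 3126; 3126−1 = 3125
i=3: 3125 = 5^5 (b=5); 5→6: 6^6 = 46656; 46656−1 = 46655

98040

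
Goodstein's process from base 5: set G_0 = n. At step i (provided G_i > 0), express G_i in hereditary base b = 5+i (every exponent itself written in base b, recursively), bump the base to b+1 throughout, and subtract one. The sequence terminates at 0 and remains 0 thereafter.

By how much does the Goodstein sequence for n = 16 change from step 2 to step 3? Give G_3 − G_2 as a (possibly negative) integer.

base 5: 16 = 3·5 + 1; at 6: 3·6 + 1 = 19; next = 18
base 6: 18 = 3·6; at 7: 3·7 = 21; next = 20
base 7: 20 = 2·7 + 6; at 8: 2·8 + 6 = 22; next = 21

1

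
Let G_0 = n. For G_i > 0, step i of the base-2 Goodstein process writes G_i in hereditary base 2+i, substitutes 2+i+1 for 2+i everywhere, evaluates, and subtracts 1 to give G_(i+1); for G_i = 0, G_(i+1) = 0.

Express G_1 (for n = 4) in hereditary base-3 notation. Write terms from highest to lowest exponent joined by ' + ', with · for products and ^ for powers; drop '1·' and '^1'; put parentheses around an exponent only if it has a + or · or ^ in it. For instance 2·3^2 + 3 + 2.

2·3^2 + 2·3 + 2

G_0=4  [base 2] 2^2  →[2↦3]→  3^3 = 27  −1 ⇒ G_1=26
G_1=26  [base 3] 2·3^2 + 2·3 + 2  →[3↦4]→  2·4^2 + 2·4 + 2 = 42  −1 ⇒ G_2=41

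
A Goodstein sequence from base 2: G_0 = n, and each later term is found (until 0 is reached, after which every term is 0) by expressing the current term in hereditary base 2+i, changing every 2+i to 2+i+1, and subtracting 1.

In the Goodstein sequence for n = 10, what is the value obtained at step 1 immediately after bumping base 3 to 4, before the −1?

1026

G_0 = 10. HB_2(10) = 2^(2 + 1) + 2. Bump = 84. G_1 = 83.
G_1 = 83. HB_3(83) = 3^(3 + 1) + 2. Bump = 1026. G_2 = 1025.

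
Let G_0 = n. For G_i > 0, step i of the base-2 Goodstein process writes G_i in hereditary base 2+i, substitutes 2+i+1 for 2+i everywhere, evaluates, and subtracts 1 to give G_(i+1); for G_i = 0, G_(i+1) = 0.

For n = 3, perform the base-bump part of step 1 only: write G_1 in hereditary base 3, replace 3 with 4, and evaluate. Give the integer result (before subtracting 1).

4

(0) 3|_2 = 2 + 1 ↦ 3 + 1|_3 = 4 ⇒ 3
(1) 3|_3 = 3 ↦ 4|_4 = 4 ⇒ 3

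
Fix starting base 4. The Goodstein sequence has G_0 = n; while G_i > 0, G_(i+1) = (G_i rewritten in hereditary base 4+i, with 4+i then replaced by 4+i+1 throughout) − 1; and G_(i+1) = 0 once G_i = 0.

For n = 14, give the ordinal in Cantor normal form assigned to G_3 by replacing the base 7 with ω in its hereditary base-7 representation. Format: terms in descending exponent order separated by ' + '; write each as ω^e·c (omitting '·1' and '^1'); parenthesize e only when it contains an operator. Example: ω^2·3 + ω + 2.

G_0 = 14. HB_4(14) = 3·4 + 2. Bump = 17. G_1 = 16.
G_1 = 16. HB_5(16) = 3·5 + 1. Bump = 19. G_2 = 18.
G_2 = 18. HB_6(18) = 3·6. Bump = 21. G_3 = 20.
G_3 = 20. HB_7(20) = 2·7 + 6. Bump = 22. G_4 = 21.

ω·2 + 6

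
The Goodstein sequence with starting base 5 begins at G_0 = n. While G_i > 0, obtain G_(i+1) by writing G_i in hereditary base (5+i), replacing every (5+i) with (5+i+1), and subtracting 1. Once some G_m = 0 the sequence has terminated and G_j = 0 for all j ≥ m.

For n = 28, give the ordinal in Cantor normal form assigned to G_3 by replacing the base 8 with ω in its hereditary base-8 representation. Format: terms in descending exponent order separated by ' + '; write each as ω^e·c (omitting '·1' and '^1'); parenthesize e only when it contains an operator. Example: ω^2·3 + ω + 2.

ω^2

base 5: 28 = 5^2 + 3; at 6: 6^2 + 3 = 39; next = 38
base 6: 38 = 6^2 + 2; at 7: 7^2 + 2 = 51; next = 50
base 7: 50 = 7^2 + 1; at 8: 8^2 + 1 = 65; next = 64
base 8: 64 = 8^2; at 9: 9^2 = 81; next = 80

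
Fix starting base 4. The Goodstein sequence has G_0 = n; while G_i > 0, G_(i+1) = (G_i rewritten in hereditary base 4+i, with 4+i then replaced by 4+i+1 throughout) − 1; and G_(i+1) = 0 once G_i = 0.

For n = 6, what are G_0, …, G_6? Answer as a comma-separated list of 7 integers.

G_0 = 6. HB_4(6) = 4 + 2. Bump = 7. G_1 = 6.
G_1 = 6. HB_5(6) = 5 + 1. Bump = 7. G_2 = 6.
G_2 = 6. HB_6(6) = 6. Bump = 7. G_3 = 6.
G_3 = 6. HB_7(6) = 6. Bump = 6. G_4 = 5.
G_4 = 5. HB_8(5) = 5. Bump = 5. G_5 = 4.
G_5 = 4. HB_9(4) = 4. Bump = 4. G_6 = 3.

6, 6, 6, 6, 5, 4, 3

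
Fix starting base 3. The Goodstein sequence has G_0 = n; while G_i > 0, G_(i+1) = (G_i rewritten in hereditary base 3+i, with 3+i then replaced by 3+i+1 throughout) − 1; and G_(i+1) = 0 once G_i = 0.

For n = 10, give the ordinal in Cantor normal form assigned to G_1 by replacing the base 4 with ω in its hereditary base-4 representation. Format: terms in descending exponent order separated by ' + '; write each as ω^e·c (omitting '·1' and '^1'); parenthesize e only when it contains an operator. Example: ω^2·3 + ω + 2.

10 —HB3→ 3^2 + 1 —bump→ 4^2 + 1 = 17 —(−1)→ 16
16 —HB4→ 4^2 —bump→ 5^2 = 25 —(−1)→ 24

ω^2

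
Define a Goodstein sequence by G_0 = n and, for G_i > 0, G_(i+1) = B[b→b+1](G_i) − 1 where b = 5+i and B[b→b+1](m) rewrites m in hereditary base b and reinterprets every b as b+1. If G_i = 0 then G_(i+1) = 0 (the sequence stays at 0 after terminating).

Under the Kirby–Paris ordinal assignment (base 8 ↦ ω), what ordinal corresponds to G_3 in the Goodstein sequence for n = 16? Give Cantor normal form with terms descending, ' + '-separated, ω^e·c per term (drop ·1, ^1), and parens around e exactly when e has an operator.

(0) 16|_5 = 3·5 + 1 ↦ 3·6 + 1|_6 = 19 ⇒ 18
(1) 18|_6 = 3·6 ↦ 3·7|_7 = 21 ⇒ 20
(2) 20|_7 = 2·7 + 6 ↦ 2·8 + 6|_8 = 22 ⇒ 21

ω·2 + 5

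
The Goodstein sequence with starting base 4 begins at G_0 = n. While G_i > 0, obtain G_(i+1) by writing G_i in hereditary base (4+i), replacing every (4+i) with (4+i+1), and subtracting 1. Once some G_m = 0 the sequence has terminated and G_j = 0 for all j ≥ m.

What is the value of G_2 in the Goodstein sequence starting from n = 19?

[0] 19 ≡ 4^2 + 3 (base 4). Lift 5: 28. −1: 27.
[1] 27 ≡ 5^2 + 2 (base 5). Lift 6: 38. −1: 37.
[2] 37 ≡ 6^2 + 1 (base 6). Lift 7: 50. −1: 49.

37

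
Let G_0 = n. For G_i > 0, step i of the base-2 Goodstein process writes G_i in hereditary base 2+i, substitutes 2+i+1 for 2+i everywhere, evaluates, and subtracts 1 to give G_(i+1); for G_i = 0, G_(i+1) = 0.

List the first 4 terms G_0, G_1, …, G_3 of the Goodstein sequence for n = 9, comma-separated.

G_0=9  [base 2] 2^(2 + 1) + 1  →[2↦3]→  3^(3 + 1) + 1 = 82  −1 ⇒ G_1=81
G_1=81  [base 3] 3^(3 + 1)  →[3↦4]→  4^(4 + 1) = 1024  −1 ⇒ G_2=1023
G_2=1023  [base 4] 3·4^4 + 3·4^3 + 3·4^2 + 3·4 + 3  →[4↦5]→  3·5^5 + 3·5^3 + 3·5^2 + 3·5 + 3 = 9843  −1 ⇒ G_3=9842

9, 81, 1023, 9842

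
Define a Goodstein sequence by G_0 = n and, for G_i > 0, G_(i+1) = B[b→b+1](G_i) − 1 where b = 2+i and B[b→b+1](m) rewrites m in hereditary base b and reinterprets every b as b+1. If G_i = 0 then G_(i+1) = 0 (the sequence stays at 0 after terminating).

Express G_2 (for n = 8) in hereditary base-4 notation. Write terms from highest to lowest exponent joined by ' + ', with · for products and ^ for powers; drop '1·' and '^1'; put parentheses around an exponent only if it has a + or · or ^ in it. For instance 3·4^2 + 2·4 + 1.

G_0 = 8. HB_2(8) = 2^(2 + 1). Bump = 81. G_1 = 80.
G_1 = 80. HB_3(80) = 2·3^3 + 2·3^2 + 2·3 + 2. Bump = 554. G_2 = 553.
G_2 = 553. HB_4(553) = 2·4^4 + 2·4^2 + 2·4 + 1. Bump = 6311. G_3 = 6310.

2·4^4 + 2·4^2 + 2·4 + 1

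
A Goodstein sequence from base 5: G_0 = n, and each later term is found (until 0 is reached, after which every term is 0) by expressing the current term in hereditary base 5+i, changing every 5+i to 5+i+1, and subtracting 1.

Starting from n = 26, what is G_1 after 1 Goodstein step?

36

i=0: 26 = 5^2 + 1 (b=5); 5→6: 6^2 + 1 = 37; 37−1 = 36
i=1: 36 = 6^2 (b=6); 6→7: 7^2 = 49; 49−1 = 48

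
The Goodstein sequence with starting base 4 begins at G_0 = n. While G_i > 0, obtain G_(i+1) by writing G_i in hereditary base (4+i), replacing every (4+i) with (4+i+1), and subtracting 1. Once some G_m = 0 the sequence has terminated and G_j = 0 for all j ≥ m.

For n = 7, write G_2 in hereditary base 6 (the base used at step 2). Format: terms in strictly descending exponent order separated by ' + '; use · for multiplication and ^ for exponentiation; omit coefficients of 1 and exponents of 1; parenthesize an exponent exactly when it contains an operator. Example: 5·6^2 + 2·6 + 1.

6 + 1

step 0: 7 = 4 + 3; sub 5 for 4: 5 + 3; = 8; G_1 = 8−1 = 7
step 1: 7 = 5 + 2; sub 6 for 5: 6 + 2; = 8; G_2 = 8−1 = 7
step 2: 7 = 6 + 1; sub 7 for 6: 7 + 1; = 8; G_3 = 8−1 = 7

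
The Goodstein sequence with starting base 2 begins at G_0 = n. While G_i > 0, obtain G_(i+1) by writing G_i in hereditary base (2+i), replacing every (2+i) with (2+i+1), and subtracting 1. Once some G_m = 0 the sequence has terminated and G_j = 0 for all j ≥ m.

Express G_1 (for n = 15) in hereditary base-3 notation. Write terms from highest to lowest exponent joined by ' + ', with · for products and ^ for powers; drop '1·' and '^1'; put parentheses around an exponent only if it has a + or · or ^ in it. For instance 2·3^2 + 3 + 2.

3^(3 + 1) + 3^3 + 3

base 2: 15 = 2^(2 + 1) + 2^2 + 2 + 1; at 3: 3^(3 + 1) + 3^3 + 3 + 1 = 112; next = 111
base 3: 111 = 3^(3 + 1) + 3^3 + 3; at 4: 4^(4 + 1) + 4^4 + 4 = 1284; next = 1283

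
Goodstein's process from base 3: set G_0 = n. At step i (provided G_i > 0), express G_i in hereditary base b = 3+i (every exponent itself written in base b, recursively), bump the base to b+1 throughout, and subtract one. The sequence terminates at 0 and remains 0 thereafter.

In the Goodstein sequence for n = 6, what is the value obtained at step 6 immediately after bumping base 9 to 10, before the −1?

6

G_0 = 6. HB_3(6) = 2·3. Bump = 8. G_1 = 7.
G_1 = 7. HB_4(7) = 4 + 3. Bump = 8. G_2 = 7.
G_2 = 7. HB_5(7) = 5 + 2. Bump = 8. G_3 = 7.
G_3 = 7. HB_6(7) = 6 + 1. Bump = 8. G_4 = 7.
G_4 = 7. HB_7(7) = 7. Bump = 8. G_5 = 7.
G_5 = 7. HB_8(7) = 7. Bump = 7. G_6 = 6.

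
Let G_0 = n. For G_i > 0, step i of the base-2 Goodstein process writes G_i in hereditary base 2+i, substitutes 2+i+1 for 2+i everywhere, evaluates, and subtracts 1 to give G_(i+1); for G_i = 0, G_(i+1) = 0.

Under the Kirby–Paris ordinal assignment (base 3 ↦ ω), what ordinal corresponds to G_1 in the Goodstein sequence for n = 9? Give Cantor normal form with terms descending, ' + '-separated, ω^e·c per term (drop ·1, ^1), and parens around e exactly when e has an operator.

(0) 9|_2 = 2^(2 + 1) + 1 ↦ 3^(3 + 1) + 1|_3 = 82 ⇒ 81
(1) 81|_3 = 3^(3 + 1) ↦ 4^(4 + 1)|_4 = 1024 ⇒ 1023

ω^(ω + 1)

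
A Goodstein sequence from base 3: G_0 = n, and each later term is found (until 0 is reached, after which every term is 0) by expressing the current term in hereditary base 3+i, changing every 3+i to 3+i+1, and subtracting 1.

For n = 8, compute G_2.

10

8 —HB3→ 2·3 + 2 —bump→ 2·4 + 2 = 10 —(−1)→ 9
9 —HB4→ 2·4 + 1 —bump→ 2·5 + 1 = 11 —(−1)→ 10
10 —HB5→ 2·5 —bump→ 2·6 = 12 —(−1)→ 11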